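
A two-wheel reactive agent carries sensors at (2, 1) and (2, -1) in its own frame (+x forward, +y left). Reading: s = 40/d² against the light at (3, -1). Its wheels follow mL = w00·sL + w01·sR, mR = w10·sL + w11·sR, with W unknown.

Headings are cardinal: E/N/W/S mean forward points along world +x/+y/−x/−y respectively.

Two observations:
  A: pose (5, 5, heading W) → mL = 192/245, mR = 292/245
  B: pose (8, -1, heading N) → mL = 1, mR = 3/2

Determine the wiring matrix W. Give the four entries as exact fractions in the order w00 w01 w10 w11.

1 -1 1 -1/2

obs A: pose=(5,5,W) → sL=8/5, sR=40/49, mL=192/245, mR=292/245
obs B: pose=(8,-1,N) → sL=2, sR=1, mL=1, mR=3/2
sensor matrix S = [[8/5, 40/49], [2, 1]]; det S = -8/245
solve [mL_A; mL_B] = S·[w00; w01] and [mR_A; mR_B] = S·[w10; w11]:
  w00 = 1, w01 = -1, w10 = 1, w11 = -1/2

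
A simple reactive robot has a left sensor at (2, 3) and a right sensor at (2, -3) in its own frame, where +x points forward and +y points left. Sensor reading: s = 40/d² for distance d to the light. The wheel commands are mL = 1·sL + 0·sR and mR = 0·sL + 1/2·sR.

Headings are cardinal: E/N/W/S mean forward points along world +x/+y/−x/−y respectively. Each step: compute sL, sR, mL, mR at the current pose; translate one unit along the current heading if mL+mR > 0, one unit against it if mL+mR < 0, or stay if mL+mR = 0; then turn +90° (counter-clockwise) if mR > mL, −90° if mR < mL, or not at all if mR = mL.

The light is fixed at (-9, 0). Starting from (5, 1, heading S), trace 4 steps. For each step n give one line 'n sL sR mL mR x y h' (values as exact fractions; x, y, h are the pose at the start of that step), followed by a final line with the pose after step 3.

n=0: pose=(5,1,S); sL=4/29, sR=20/61; mL=4/29, mR=10/61; mL+mR=534/1769 → advance +1; mR−mL=46/1769 → turn +1·90°
n=1: pose=(5,0,E); sL=8/53, sR=8/53; mL=8/53, mR=4/53; mL+mR=12/53 → advance +1; mR−mL=-4/53 → turn -1·90°
n=2: pose=(6,0,S); sL=5/41, sR=10/37; mL=5/41, mR=5/37; mL+mR=390/1517 → advance +1; mR−mL=20/1517 → turn +1·90°
n=3: pose=(6,-1,E); sL=40/293, sR=8/61; mL=40/293, mR=4/61; mL+mR=3612/17873 → advance +1; mR−mL=-1268/17873 → turn -1·90°

0 4/29 20/61 4/29 10/61 5 1 S
1 8/53 8/53 8/53 4/53 5 0 E
2 5/41 10/37 5/41 5/37 6 0 S
3 40/293 8/61 40/293 4/61 6 -1 E
final 7 -1 S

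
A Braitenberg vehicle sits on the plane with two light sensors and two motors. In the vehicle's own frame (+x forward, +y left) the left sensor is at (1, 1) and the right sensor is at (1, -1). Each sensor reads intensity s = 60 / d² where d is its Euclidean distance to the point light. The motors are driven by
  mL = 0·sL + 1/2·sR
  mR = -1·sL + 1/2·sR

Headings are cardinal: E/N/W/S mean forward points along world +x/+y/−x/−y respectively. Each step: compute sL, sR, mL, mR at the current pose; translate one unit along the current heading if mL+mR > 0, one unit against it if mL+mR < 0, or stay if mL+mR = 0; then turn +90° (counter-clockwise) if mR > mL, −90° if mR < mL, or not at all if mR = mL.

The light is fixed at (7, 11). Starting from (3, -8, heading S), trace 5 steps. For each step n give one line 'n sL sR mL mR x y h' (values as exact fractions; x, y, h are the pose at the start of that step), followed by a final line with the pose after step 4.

n=0: pose=(3,-8,S); sL=60/409, sR=12/85; mL=6/85, mR=-2646/34765; mL+mR=-192/34765 → advance -1; mR−mL=-60/409 → turn -1·90°
n=1: pose=(3,-7,W); sL=30/193, sR=30/157; mL=15/157, mR=-1815/30301; mL+mR=1080/30301 → advance +1; mR−mL=-30/193 → turn -1·90°
n=2: pose=(2,-7,N); sL=12/65, sR=12/61; mL=6/61, mR=-342/3965; mL+mR=48/3965 → advance +1; mR−mL=-12/65 → turn -1·90°
n=3: pose=(2,-6,E); sL=15/68, sR=3/17; mL=3/34, mR=-9/68; mL+mR=-3/68 → advance -1; mR−mL=-15/68 → turn -1·90°
n=4: pose=(1,-6,S); sL=60/349, sR=60/373; mL=30/373, mR=-11910/130177; mL+mR=-1440/130177 → advance -1; mR−mL=-60/349 → turn -1·90°

0 60/409 12/85 6/85 -2646/34765 3 -8 S
1 30/193 30/157 15/157 -1815/30301 3 -7 W
2 12/65 12/61 6/61 -342/3965 2 -7 N
3 15/68 3/17 3/34 -9/68 2 -6 E
4 60/349 60/373 30/373 -11910/130177 1 -6 S
final 1 -5 W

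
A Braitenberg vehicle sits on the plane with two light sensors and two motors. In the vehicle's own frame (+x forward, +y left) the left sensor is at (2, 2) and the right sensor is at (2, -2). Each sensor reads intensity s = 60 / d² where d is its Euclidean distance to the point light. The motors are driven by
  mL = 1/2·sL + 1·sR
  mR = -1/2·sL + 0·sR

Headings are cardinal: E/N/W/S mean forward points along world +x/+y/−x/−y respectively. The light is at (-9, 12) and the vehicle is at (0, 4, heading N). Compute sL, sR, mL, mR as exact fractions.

left sensor world pos  = (-2, 6); dL² = 85
right sensor world pos = (2, 6); dR² = 157
sL = 60/85 = 12/17
sR = 60/157 = 60/157
mL = 1/2·sL + 1·sR = 1962/2669
mR = -1/2·sL + 0·sR = -6/17

12/17 60/157 1962/2669 -6/17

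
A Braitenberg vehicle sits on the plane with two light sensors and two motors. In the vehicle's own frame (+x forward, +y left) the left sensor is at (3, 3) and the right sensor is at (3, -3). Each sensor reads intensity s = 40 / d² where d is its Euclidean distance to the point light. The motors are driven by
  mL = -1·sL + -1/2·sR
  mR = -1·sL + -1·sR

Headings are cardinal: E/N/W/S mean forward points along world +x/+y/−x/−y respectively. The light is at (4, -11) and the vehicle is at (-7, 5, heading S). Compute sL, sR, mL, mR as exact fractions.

left sensor world pos  = (-4, 2); dL² = 233
right sensor world pos = (-10, 2); dR² = 365
sL = 40/233 = 40/233
sR = 40/365 = 8/73
mL = -1·sL + -1/2·sR = -3852/17009
mR = -1·sL + -1·sR = -4784/17009

40/233 8/73 -3852/17009 -4784/17009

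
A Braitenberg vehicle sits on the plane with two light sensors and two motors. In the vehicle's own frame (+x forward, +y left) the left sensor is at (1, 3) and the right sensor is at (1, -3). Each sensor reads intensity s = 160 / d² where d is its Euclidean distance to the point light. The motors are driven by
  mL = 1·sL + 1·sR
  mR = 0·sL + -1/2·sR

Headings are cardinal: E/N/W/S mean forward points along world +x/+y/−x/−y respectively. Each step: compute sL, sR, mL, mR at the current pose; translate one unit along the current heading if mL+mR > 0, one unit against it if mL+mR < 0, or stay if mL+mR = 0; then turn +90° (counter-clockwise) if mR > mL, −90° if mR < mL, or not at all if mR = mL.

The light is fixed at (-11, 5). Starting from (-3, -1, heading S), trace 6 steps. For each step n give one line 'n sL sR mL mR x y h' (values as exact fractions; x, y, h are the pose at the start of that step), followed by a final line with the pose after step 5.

n=0: pose=(-3,-1,S); sL=16/17, sR=80/37; mL=1952/629, mR=-40/37; mL+mR=1272/629 → advance +1; mR−mL=-2632/629 → turn -1·90°
n=1: pose=(-3,-2,W); sL=160/149, sR=32/13; mL=6848/1937, mR=-16/13; mL+mR=4464/1937 → advance +1; mR−mL=-9232/1937 → turn -1·90°
n=2: pose=(-4,-2,N); sL=40/13, sR=20/17; mL=940/221, mR=-10/17; mL+mR=810/221 → advance +1; mR−mL=-1070/221 → turn -1·90°
n=3: pose=(-4,-1,E); sL=160/73, sR=32/29; mL=6976/2117, mR=-16/29; mL+mR=5808/2117 → advance +1; mR−mL=-8144/2117 → turn -1·90°
n=4: pose=(-3,-1,S); sL=16/17, sR=80/37; mL=1952/629, mR=-40/37; mL+mR=1272/629 → advance +1; mR−mL=-2632/629 → turn -1·90°
n=5: pose=(-3,-2,W); sL=160/149, sR=32/13; mL=6848/1937, mR=-16/13; mL+mR=4464/1937 → advance +1; mR−mL=-9232/1937 → turn -1·90°

0 16/17 80/37 1952/629 -40/37 -3 -1 S
1 160/149 32/13 6848/1937 -16/13 -3 -2 W
2 40/13 20/17 940/221 -10/17 -4 -2 N
3 160/73 32/29 6976/2117 -16/29 -4 -1 E
4 16/17 80/37 1952/629 -40/37 -3 -1 S
5 160/149 32/13 6848/1937 -16/13 -3 -2 W
final -4 -2 N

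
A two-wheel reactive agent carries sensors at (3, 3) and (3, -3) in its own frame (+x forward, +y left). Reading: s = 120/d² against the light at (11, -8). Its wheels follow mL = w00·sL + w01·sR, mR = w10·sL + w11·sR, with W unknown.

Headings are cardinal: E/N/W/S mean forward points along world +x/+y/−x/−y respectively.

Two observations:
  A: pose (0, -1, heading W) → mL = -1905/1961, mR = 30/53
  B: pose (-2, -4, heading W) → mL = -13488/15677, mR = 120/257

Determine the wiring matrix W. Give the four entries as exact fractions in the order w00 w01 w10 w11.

-1 -1 1 0

obs A: pose=(0,-1,W) → sL=30/53, sR=15/37, mL=-1905/1961, mR=30/53
obs B: pose=(-2,-4,W) → sL=120/257, sR=24/61, mL=-13488/15677, mR=120/257
sensor matrix S = [[30/53, 15/37], [120/257, 24/61]]; det S = 1027080/30742597
solve [mL_A; mL_B] = S·[w00; w01] and [mR_A; mR_B] = S·[w10; w11]:
  w00 = -1, w01 = -1, w10 = 1, w11 = 0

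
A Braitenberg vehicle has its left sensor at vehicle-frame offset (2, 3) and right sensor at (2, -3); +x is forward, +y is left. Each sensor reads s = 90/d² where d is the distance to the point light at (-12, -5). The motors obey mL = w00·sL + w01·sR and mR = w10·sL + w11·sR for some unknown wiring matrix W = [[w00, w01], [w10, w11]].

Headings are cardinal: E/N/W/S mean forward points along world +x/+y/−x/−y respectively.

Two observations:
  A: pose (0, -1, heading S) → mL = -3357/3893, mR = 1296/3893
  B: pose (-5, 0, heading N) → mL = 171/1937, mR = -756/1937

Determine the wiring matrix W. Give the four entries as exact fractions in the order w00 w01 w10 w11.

1/2 -1 -1/2 1/2

obs A: pose=(0,-1,S) → sL=90/229, sR=18/17, mL=-3357/3893, mR=1296/3893
obs B: pose=(-5,0,N) → sL=18/13, sR=90/149, mL=171/1937, mR=-756/1937
sensor matrix S = [[90/229, 18/17], [18/13, 90/149]]; det S = -9265104/7540741
solve [mL_A; mL_B] = S·[w00; w01] and [mR_A; mR_B] = S·[w10; w11]:
  w00 = 1/2, w01 = -1, w10 = -1/2, w11 = 1/2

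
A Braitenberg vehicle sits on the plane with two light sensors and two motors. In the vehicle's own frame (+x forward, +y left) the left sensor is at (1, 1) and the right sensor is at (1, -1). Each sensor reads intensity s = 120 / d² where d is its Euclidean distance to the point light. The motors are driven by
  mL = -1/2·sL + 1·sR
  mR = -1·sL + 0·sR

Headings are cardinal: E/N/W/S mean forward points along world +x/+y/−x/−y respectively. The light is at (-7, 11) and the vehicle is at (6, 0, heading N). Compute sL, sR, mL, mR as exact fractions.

30/61 15/37 360/2257 -30/61

left sensor world pos  = (5, 1); dL² = 244
right sensor world pos = (7, 1); dR² = 296
sL = 120/244 = 30/61
sR = 120/296 = 15/37
mL = -1/2·sL + 1·sR = 360/2257
mR = -1·sL + 0·sR = -30/61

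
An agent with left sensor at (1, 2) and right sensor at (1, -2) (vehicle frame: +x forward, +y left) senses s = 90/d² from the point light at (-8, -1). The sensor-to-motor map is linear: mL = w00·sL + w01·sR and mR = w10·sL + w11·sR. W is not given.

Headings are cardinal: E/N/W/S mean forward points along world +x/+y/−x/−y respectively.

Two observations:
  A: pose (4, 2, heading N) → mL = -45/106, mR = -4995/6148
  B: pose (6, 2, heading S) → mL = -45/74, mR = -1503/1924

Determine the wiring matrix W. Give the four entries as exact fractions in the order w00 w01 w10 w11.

0 -1 -1/2 -1

obs A: pose=(4,2,N) → sL=45/58, sR=45/106, mL=-45/106, mR=-4995/6148
obs B: pose=(6,2,S) → sL=9/26, sR=45/74, mL=-45/74, mR=-1503/1924
sensor matrix S = [[45/58, 45/106], [9/26, 45/74]]; det S = 240165/739297
solve [mL_A; mL_B] = S·[w00; w01] and [mR_A; mR_B] = S·[w10; w11]:
  w00 = 0, w01 = -1, w10 = -1/2, w11 = -1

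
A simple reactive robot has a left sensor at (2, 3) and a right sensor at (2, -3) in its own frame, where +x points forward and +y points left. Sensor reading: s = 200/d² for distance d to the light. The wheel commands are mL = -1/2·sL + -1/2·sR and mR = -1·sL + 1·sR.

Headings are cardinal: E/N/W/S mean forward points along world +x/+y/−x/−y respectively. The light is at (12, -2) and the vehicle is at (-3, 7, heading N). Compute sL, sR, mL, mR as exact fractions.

left sensor world pos  = (-6, 9); dL² = 445
right sensor world pos = (0, 9); dR² = 265
sL = 200/445 = 40/89
sR = 200/265 = 40/53
mL = -1/2·sL + -1/2·sR = -2840/4717
mR = -1·sL + 1·sR = 1440/4717

40/89 40/53 -2840/4717 1440/4717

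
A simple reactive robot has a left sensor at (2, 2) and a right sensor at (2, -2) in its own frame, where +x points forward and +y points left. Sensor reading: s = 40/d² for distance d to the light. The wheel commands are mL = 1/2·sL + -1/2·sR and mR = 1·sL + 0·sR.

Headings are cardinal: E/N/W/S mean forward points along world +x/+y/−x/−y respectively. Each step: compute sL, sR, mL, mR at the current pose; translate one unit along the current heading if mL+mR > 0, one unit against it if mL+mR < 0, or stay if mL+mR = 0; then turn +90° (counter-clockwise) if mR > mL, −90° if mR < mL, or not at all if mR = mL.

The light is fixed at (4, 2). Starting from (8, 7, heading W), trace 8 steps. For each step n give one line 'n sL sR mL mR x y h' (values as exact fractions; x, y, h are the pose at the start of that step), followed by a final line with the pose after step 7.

0 40/13 40/53 800/689 40/13 8 7 W
1 20/17 4 -24/17 20/17 7 7 S
2 40/89 40/41 -960/3649 40/89 7 8 E
3 10/17 2/5 8/85 10/17 8 8 N
4 40/29 8/17 224/493 40/29 8 9 W
5 4/5 20/13 -24/65 4/5 7 9 S
6 40/89 40/41 -960/3649 40/89 7 8 E
7 10/17 2/5 8/85 10/17 8 8 N
final 8 9 W

n=0: pose=(8,7,W); sL=40/13, sR=40/53; mL=800/689, mR=40/13; mL+mR=2920/689 → advance +1; mR−mL=1320/689 → turn +1·90°
n=1: pose=(7,7,S); sL=20/17, sR=4; mL=-24/17, mR=20/17; mL+mR=-4/17 → advance -1; mR−mL=44/17 → turn +1·90°
n=2: pose=(7,8,E); sL=40/89, sR=40/41; mL=-960/3649, mR=40/89; mL+mR=680/3649 → advance +1; mR−mL=2600/3649 → turn +1·90°
n=3: pose=(8,8,N); sL=10/17, sR=2/5; mL=8/85, mR=10/17; mL+mR=58/85 → advance +1; mR−mL=42/85 → turn +1·90°
n=4: pose=(8,9,W); sL=40/29, sR=8/17; mL=224/493, mR=40/29; mL+mR=904/493 → advance +1; mR−mL=456/493 → turn +1·90°
n=5: pose=(7,9,S); sL=4/5, sR=20/13; mL=-24/65, mR=4/5; mL+mR=28/65 → advance +1; mR−mL=76/65 → turn +1·90°
n=6: pose=(7,8,E); sL=40/89, sR=40/41; mL=-960/3649, mR=40/89; mL+mR=680/3649 → advance +1; mR−mL=2600/3649 → turn +1·90°
n=7: pose=(8,8,N); sL=10/17, sR=2/5; mL=8/85, mR=10/17; mL+mR=58/85 → advance +1; mR−mL=42/85 → turn +1·90°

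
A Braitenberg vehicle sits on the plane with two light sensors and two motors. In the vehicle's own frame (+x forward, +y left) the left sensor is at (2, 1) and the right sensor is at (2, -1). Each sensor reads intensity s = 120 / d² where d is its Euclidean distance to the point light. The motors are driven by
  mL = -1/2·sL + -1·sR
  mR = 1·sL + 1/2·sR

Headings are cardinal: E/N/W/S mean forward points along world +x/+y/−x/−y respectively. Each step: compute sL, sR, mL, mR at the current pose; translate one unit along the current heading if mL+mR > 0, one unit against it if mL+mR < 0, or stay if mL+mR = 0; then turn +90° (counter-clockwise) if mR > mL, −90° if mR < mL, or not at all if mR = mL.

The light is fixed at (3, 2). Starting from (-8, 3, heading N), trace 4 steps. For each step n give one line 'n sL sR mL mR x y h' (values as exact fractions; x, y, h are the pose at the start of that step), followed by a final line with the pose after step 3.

0 40/51 120/109 -8300/5559 7420/5559 -8 3 N
1 12/17 12/17 -18/17 18/17 -8 2 W
2 15/13 30/37 -1335/962 750/481 -8 2 S
3 40/27 24/17 -988/459 1004/459 -8 1 E
final -7 1 N

n=0: pose=(-8,3,N); sL=40/51, sR=120/109; mL=-8300/5559, mR=7420/5559; mL+mR=-880/5559 → advance -1; mR−mL=5240/1853 → turn +1·90°
n=1: pose=(-8,2,W); sL=12/17, sR=12/17; mL=-18/17, mR=18/17; mL+mR=0 → advance +0; mR−mL=36/17 → turn +1·90°
n=2: pose=(-8,2,S); sL=15/13, sR=30/37; mL=-1335/962, mR=750/481; mL+mR=165/962 → advance +1; mR−mL=2835/962 → turn +1·90°
n=3: pose=(-8,1,E); sL=40/27, sR=24/17; mL=-988/459, mR=1004/459; mL+mR=16/459 → advance +1; mR−mL=664/153 → turn +1·90°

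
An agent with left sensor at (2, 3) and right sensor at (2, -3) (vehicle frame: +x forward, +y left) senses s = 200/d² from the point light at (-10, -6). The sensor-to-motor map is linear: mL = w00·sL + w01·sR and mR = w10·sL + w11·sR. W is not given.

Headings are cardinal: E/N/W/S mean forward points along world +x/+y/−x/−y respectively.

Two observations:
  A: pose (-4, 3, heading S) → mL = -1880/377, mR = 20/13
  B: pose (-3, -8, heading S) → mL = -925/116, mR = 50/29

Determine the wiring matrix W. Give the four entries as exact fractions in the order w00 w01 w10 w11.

obs A: pose=(-4,3,S) → sL=20/13, sR=100/29, mL=-1880/377, mR=20/13
obs B: pose=(-3,-8,S) → sL=50/29, sR=25/4, mL=-925/116, mR=50/29
sensor matrix S = [[20/13, 100/29], [50/29, 25/4]]; det S = 40125/10933
solve [mL_A; mL_B] = S·[w00; w01] and [mR_A; mR_B] = S·[w10; w11]:
  w00 = -1, w01 = -1, w10 = 1, w11 = 0

-1 -1 1 0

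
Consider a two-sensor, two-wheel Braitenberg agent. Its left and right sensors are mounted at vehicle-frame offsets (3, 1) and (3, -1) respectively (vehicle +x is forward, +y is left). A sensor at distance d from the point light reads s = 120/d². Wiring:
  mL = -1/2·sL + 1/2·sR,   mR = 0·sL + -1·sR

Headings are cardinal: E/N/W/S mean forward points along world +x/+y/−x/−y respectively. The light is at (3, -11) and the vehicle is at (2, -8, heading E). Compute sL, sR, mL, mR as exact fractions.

6 15 9/2 -15

left sensor world pos  = (5, -7); dL² = 20
right sensor world pos = (5, -9); dR² = 8
sL = 120/20 = 6
sR = 120/8 = 15
mL = -1/2·sL + 1/2·sR = 9/2
mR = 0·sL + -1·sR = -15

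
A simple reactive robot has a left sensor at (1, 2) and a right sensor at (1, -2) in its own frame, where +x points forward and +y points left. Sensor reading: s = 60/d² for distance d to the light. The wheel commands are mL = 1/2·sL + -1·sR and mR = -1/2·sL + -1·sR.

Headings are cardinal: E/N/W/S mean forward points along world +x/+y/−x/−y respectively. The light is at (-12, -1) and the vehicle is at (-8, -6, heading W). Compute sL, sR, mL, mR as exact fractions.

30/29 10/3 -245/87 -335/87

left sensor world pos  = (-9, -8); dL² = 58
right sensor world pos = (-9, -4); dR² = 18
sL = 60/58 = 30/29
sR = 60/18 = 10/3
mL = 1/2·sL + -1·sR = -245/87
mR = -1/2·sL + -1·sR = -335/87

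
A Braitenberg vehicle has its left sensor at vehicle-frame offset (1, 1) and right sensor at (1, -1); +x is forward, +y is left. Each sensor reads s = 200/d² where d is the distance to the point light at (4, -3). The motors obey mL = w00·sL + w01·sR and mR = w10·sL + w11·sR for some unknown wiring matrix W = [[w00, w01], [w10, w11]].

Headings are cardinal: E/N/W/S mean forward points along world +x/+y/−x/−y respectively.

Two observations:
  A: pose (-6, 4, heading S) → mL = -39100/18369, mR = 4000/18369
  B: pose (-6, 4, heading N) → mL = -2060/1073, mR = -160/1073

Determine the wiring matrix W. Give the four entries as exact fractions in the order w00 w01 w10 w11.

-1/2 -1 1/2 -1/2

obs A: pose=(-6,4,S) → sL=200/117, sR=200/157, mL=-39100/18369, mR=4000/18369
obs B: pose=(-6,4,N) → sL=40/37, sR=40/29, mL=-2060/1073, mR=-160/1073
sensor matrix S = [[200/117, 200/157], [40/37, 40/29]]; det S = 19328000/19709937
solve [mL_A; mL_B] = S·[w00; w01] and [mR_A; mR_B] = S·[w10; w11]:
  w00 = -1/2, w01 = -1, w10 = 1/2, w11 = -1/2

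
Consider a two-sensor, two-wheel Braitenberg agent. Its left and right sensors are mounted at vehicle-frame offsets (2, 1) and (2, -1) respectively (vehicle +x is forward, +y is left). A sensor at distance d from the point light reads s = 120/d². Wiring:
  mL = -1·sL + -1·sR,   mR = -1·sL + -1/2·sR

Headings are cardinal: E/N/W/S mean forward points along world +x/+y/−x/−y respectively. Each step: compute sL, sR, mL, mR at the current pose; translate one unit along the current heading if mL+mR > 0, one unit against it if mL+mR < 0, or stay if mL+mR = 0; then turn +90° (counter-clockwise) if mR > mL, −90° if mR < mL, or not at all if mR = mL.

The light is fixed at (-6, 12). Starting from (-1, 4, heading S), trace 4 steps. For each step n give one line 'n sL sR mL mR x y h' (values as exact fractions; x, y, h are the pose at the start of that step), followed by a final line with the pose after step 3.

n=0: pose=(-1,4,S); sL=15/17, sR=30/29; mL=-945/493, mR=-690/493; mL+mR=-1635/493 → advance -1; mR−mL=15/29 → turn +1·90°
n=1: pose=(-1,5,E); sL=24/17, sR=120/113; mL=-4752/1921, mR=-3732/1921; mL+mR=-8484/1921 → advance -1; mR−mL=60/113 → turn +1·90°
n=2: pose=(-2,5,N); sL=60/17, sR=12/5; mL=-504/85, mR=-402/85; mL+mR=-906/85 → advance -1; mR−mL=6/5 → turn +1·90°
n=3: pose=(-2,4,W); sL=24/17, sR=120/53; mL=-3312/901, mR=-2292/901; mL+mR=-5604/901 → advance -1; mR−mL=60/53 → turn +1·90°

0 15/17 30/29 -945/493 -690/493 -1 4 S
1 24/17 120/113 -4752/1921 -3732/1921 -1 5 E
2 60/17 12/5 -504/85 -402/85 -2 5 N
3 24/17 120/53 -3312/901 -2292/901 -2 4 W
final -1 4 S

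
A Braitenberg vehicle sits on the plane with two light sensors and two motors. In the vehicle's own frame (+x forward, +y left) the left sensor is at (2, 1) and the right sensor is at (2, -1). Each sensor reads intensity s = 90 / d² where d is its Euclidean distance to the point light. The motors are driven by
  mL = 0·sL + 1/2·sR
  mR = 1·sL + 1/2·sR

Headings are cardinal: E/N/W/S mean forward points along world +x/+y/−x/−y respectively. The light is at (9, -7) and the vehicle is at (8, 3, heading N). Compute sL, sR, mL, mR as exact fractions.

left sensor world pos  = (7, 5); dL² = 148
right sensor world pos = (9, 5); dR² = 144
sL = 90/148 = 45/74
sR = 90/144 = 5/8
mL = 0·sL + 1/2·sR = 5/16
mR = 1·sL + 1/2·sR = 545/592

45/74 5/8 5/16 545/592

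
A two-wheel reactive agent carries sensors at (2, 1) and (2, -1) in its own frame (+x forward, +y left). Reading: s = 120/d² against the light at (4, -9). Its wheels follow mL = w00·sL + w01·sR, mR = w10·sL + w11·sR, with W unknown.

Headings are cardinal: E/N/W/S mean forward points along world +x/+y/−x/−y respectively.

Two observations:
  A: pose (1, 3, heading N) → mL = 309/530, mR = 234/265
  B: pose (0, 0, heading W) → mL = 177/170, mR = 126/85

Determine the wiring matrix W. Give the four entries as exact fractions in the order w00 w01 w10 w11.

1/2 1/2 1/2 1

obs A: pose=(1,3,N) → sL=30/53, sR=3/5, mL=309/530, mR=234/265
obs B: pose=(0,0,W) → sL=6/5, sR=15/17, mL=177/170, mR=126/85
sensor matrix S = [[30/53, 3/5], [6/5, 15/17]]; det S = -4968/22525
solve [mL_A; mL_B] = S·[w00; w01] and [mR_A; mR_B] = S·[w10; w11]:
  w00 = 1/2, w01 = 1/2, w10 = 1/2, w11 = 1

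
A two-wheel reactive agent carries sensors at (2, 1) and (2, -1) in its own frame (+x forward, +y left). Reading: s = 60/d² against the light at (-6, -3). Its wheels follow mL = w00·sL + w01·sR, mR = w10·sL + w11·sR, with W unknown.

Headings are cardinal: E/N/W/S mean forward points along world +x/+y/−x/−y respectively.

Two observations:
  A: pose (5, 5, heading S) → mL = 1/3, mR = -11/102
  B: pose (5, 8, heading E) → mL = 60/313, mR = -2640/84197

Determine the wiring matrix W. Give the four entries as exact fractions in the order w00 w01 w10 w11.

1 0 1 -1

obs A: pose=(5,5,S) → sL=1/3, sR=15/34, mL=1/3, mR=-11/102
obs B: pose=(5,8,E) → sL=60/313, sR=60/269, mL=60/313, mR=-2640/84197
sensor matrix S = [[1/3, 15/34], [60/313, 60/269]]; det S = -14630/1431349
solve [mL_A; mL_B] = S·[w00; w01] and [mR_A; mR_B] = S·[w10; w11]:
  w00 = 1, w01 = 0, w10 = 1, w11 = -1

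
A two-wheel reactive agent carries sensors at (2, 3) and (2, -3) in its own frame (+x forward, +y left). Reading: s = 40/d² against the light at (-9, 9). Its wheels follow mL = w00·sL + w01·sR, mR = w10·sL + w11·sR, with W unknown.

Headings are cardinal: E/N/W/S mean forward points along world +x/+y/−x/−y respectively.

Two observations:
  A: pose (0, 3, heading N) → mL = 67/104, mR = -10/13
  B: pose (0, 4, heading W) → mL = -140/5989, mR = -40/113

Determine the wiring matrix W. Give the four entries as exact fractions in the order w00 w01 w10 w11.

1 -1/2 -1 0

obs A: pose=(0,3,N) → sL=10/13, sR=1/4, mL=67/104, mR=-10/13
obs B: pose=(0,4,W) → sL=40/113, sR=40/53, mL=-140/5989, mR=-40/113
sensor matrix S = [[10/13, 1/4], [40/113, 40/53]]; det S = 38310/77857
solve [mL_A; mL_B] = S·[w00; w01] and [mR_A; mR_B] = S·[w10; w11]:
  w00 = 1, w01 = -1/2, w10 = -1, w11 = 0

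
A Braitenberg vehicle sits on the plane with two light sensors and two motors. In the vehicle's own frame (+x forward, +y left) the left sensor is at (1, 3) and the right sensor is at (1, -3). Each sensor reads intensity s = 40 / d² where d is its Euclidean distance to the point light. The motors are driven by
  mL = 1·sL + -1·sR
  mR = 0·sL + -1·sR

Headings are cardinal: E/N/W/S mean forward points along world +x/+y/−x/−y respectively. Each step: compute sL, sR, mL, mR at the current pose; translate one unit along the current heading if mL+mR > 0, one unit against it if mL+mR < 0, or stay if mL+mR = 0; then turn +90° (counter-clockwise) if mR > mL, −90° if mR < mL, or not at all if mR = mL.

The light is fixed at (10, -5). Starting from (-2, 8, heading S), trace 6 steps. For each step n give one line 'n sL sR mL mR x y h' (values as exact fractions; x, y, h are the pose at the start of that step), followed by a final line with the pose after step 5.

n=0: pose=(-2,8,S); sL=8/45, sR=40/369; mL=128/1845, mR=-40/369; mL+mR=-8/205 → advance -1; mR−mL=-8/45 → turn -1·90°
n=1: pose=(-2,9,W); sL=4/29, sR=20/229; mL=336/6641, mR=-20/229; mL+mR=-244/6641 → advance -1; mR−mL=-4/29 → turn -1·90°
n=2: pose=(-1,9,N); sL=40/421, sR=40/289; mL=-5280/121669, mR=-40/289; mL+mR=-22120/121669 → advance -1; mR−mL=-40/421 → turn -1·90°
n=3: pose=(-1,8,E); sL=10/89, sR=1/5; mL=-39/445, mR=-1/5; mL+mR=-128/445 → advance -1; mR−mL=-10/89 → turn -1·90°
n=4: pose=(-2,8,S); sL=8/45, sR=40/369; mL=128/1845, mR=-40/369; mL+mR=-8/205 → advance -1; mR−mL=-8/45 → turn -1·90°
n=5: pose=(-2,9,W); sL=4/29, sR=20/229; mL=336/6641, mR=-20/229; mL+mR=-244/6641 → advance -1; mR−mL=-4/29 → turn -1·90°

0 8/45 40/369 128/1845 -40/369 -2 8 S
1 4/29 20/229 336/6641 -20/229 -2 9 W
2 40/421 40/289 -5280/121669 -40/289 -1 9 N
3 10/89 1/5 -39/445 -1/5 -1 8 E
4 8/45 40/369 128/1845 -40/369 -2 8 S
5 4/29 20/229 336/6641 -20/229 -2 9 W
final -1 9 N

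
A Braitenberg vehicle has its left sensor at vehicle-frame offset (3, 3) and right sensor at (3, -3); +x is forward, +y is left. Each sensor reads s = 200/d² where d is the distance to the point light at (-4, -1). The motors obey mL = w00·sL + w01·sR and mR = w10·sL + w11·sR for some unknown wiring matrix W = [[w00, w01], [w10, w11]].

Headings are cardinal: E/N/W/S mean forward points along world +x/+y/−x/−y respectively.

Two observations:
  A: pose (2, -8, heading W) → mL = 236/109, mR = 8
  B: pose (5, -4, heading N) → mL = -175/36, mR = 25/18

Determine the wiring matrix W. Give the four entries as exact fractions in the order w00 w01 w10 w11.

obs A: pose=(2,-8,W) → sL=200/109, sR=8, mL=236/109, mR=8
obs B: pose=(5,-4,N) → sL=50/9, sR=25/18, mL=-175/36, mR=25/18
sensor matrix S = [[200/109, 8], [50/9, 25/18]]; det S = -13700/327
solve [mL_A; mL_B] = S·[w00; w01] and [mR_A; mR_B] = S·[w10; w11]:
  w00 = -1, w01 = 1/2, w10 = 0, w11 = 1

-1 1/2 0 1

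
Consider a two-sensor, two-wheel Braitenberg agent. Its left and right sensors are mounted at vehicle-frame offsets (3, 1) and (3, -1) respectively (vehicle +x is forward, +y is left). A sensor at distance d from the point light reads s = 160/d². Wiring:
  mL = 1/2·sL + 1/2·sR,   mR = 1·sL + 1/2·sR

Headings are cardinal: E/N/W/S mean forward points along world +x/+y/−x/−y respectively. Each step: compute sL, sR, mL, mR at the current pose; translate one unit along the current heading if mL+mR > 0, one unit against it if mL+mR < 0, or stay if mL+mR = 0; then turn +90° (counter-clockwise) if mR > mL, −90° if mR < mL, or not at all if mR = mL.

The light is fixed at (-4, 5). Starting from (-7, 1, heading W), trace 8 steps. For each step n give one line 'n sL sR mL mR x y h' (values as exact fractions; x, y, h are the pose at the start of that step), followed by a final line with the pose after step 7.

0 160/61 32/9 1696/549 2416/549 -7 1 W
1 80/29 80/37 2640/1073 4120/1073 -8 1 S
2 160/17 160/37 4320/629 7280/629 -8 0 E
3 8 20 14 18 -7 0 N
4 160/61 32/9 1696/549 2416/549 -7 1 W
5 80/29 80/37 2640/1073 4120/1073 -8 1 S
6 160/17 160/37 4320/629 7280/629 -8 0 E
7 8 20 14 18 -7 0 N
final -7 1 W

n=0: pose=(-7,1,W); sL=160/61, sR=32/9; mL=1696/549, mR=2416/549; mL+mR=4112/549 → advance +1; mR−mL=80/61 → turn +1·90°
n=1: pose=(-8,1,S); sL=80/29, sR=80/37; mL=2640/1073, mR=4120/1073; mL+mR=6760/1073 → advance +1; mR−mL=40/29 → turn +1·90°
n=2: pose=(-8,0,E); sL=160/17, sR=160/37; mL=4320/629, mR=7280/629; mL+mR=11600/629 → advance +1; mR−mL=80/17 → turn +1·90°
n=3: pose=(-7,0,N); sL=8, sR=20; mL=14, mR=18; mL+mR=32 → advance +1; mR−mL=4 → turn +1·90°
n=4: pose=(-7,1,W); sL=160/61, sR=32/9; mL=1696/549, mR=2416/549; mL+mR=4112/549 → advance +1; mR−mL=80/61 → turn +1·90°
n=5: pose=(-8,1,S); sL=80/29, sR=80/37; mL=2640/1073, mR=4120/1073; mL+mR=6760/1073 → advance +1; mR−mL=40/29 → turn +1·90°
n=6: pose=(-8,0,E); sL=160/17, sR=160/37; mL=4320/629, mR=7280/629; mL+mR=11600/629 → advance +1; mR−mL=80/17 → turn +1·90°
n=7: pose=(-7,0,N); sL=8, sR=20; mL=14, mR=18; mL+mR=32 → advance +1; mR−mL=4 → turn +1·90°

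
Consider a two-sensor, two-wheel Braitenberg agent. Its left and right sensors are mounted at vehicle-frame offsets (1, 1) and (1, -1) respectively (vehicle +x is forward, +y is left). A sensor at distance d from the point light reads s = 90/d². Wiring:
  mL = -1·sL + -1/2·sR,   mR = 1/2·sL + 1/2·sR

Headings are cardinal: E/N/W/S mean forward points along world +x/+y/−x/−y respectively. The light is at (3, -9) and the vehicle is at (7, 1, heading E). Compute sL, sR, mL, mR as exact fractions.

45/73 45/53 -8055/7738 2835/3869

left sensor world pos  = (8, 2); dL² = 146
right sensor world pos = (8, 0); dR² = 106
sL = 90/146 = 45/73
sR = 90/106 = 45/53
mL = -1·sL + -1/2·sR = -8055/7738
mR = 1/2·sL + 1/2·sR = 2835/3869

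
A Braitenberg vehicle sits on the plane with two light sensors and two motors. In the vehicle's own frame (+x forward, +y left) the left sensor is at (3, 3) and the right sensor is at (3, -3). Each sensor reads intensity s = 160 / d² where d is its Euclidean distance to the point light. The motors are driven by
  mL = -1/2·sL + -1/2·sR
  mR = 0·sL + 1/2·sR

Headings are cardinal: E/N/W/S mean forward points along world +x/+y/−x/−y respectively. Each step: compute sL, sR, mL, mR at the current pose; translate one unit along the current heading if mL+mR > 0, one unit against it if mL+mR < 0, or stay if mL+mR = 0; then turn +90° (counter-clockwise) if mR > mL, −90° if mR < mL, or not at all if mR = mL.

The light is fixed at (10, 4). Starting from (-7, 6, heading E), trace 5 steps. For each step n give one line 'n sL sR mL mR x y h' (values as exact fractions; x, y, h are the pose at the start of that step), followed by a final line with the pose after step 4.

0 160/221 160/197 -33440/43537 80/197 -7 6 E
1 80/233 16/25 -2864/5825 8/25 -8 6 N
2 32/89 160/457 -14432/40673 80/457 -8 5 W
3 4/5 40/101 -302/505 20/101 -7 5 S
4 160/221 160/197 -33440/43537 80/197 -7 6 E
final -8 6 N

n=0: pose=(-7,6,E); sL=160/221, sR=160/197; mL=-33440/43537, mR=80/197; mL+mR=-80/221 → advance -1; mR−mL=51120/43537 → turn +1·90°
n=1: pose=(-8,6,N); sL=80/233, sR=16/25; mL=-2864/5825, mR=8/25; mL+mR=-40/233 → advance -1; mR−mL=4728/5825 → turn +1·90°
n=2: pose=(-8,5,W); sL=32/89, sR=160/457; mL=-14432/40673, mR=80/457; mL+mR=-16/89 → advance -1; mR−mL=21552/40673 → turn +1·90°
n=3: pose=(-7,5,S); sL=4/5, sR=40/101; mL=-302/505, mR=20/101; mL+mR=-2/5 → advance -1; mR−mL=402/505 → turn +1·90°
n=4: pose=(-7,6,E); sL=160/221, sR=160/197; mL=-33440/43537, mR=80/197; mL+mR=-80/221 → advance -1; mR−mL=51120/43537 → turn +1·90°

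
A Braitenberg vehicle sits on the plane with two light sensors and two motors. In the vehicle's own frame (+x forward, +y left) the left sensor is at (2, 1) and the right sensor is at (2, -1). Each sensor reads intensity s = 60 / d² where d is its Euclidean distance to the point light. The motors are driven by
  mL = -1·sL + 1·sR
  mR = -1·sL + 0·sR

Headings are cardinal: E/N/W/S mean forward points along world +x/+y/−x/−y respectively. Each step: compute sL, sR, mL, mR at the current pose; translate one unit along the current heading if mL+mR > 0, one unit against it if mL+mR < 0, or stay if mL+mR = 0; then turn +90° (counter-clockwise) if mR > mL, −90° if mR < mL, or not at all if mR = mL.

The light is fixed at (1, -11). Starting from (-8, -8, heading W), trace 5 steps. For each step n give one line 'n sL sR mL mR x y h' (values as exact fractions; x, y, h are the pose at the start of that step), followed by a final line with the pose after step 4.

0 12/25 60/137 -144/3425 -12/25 -8 -8 W
1 30/53 30/37 480/1961 -30/53 -7 -8 N
2 4/3 60/37 32/111 -4/3 -7 -9 E
3 15/16 3/5 -27/80 -15/16 -8 -9 S
4 12/25 60/137 -144/3425 -12/25 -8 -8 W
final -7 -8 N

n=0: pose=(-8,-8,W); sL=12/25, sR=60/137; mL=-144/3425, mR=-12/25; mL+mR=-1788/3425 → advance -1; mR−mL=-60/137 → turn -1·90°
n=1: pose=(-7,-8,N); sL=30/53, sR=30/37; mL=480/1961, mR=-30/53; mL+mR=-630/1961 → advance -1; mR−mL=-30/37 → turn -1·90°
n=2: pose=(-7,-9,E); sL=4/3, sR=60/37; mL=32/111, mR=-4/3; mL+mR=-116/111 → advance -1; mR−mL=-60/37 → turn -1·90°
n=3: pose=(-8,-9,S); sL=15/16, sR=3/5; mL=-27/80, mR=-15/16; mL+mR=-51/40 → advance -1; mR−mL=-3/5 → turn -1·90°
n=4: pose=(-8,-8,W); sL=12/25, sR=60/137; mL=-144/3425, mR=-12/25; mL+mR=-1788/3425 → advance -1; mR−mL=-60/137 → turn -1·90°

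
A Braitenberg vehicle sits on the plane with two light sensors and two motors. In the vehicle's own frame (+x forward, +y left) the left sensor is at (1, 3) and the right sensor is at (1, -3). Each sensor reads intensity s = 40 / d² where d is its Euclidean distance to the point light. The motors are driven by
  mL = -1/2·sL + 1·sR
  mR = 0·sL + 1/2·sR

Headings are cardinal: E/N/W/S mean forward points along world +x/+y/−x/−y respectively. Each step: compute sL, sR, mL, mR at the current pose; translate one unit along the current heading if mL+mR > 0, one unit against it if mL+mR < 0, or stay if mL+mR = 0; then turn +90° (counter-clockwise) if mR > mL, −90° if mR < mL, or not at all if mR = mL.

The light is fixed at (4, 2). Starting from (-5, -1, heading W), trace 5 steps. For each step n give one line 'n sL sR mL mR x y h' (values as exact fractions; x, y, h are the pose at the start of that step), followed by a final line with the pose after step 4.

0 5/17 2/5 43/170 1/5 -5 -1 W
1 40/173 40/53 5860/9169 20/53 -6 -1 N
2 20/41 20/53 290/2173 10/53 -6 0 E
3 8/29 40/37 1012/1073 20/37 -5 0 N
4 10/17 1/2 7/34 1/4 -5 1 E
final -4 1 N

n=0: pose=(-5,-1,W); sL=5/17, sR=2/5; mL=43/170, mR=1/5; mL+mR=77/170 → advance +1; mR−mL=-9/170 → turn -1·90°
n=1: pose=(-6,-1,N); sL=40/173, sR=40/53; mL=5860/9169, mR=20/53; mL+mR=9320/9169 → advance +1; mR−mL=-2400/9169 → turn -1·90°
n=2: pose=(-6,0,E); sL=20/41, sR=20/53; mL=290/2173, mR=10/53; mL+mR=700/2173 → advance +1; mR−mL=120/2173 → turn +1·90°
n=3: pose=(-5,0,N); sL=8/29, sR=40/37; mL=1012/1073, mR=20/37; mL+mR=1592/1073 → advance +1; mR−mL=-432/1073 → turn -1·90°
n=4: pose=(-5,1,E); sL=10/17, sR=1/2; mL=7/34, mR=1/4; mL+mR=31/68 → advance +1; mR−mL=3/68 → turn +1·90°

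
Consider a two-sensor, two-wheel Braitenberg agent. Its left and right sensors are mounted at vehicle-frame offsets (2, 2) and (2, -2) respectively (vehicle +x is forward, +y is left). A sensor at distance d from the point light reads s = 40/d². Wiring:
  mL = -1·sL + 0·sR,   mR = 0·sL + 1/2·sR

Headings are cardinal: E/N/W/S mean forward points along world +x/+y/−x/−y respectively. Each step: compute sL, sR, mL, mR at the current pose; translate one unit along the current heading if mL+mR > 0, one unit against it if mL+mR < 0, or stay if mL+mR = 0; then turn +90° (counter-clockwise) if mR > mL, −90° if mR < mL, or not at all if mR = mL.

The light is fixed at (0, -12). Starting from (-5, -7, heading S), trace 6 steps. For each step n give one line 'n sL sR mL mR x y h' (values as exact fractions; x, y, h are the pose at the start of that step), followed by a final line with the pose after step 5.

n=0: pose=(-5,-7,S); sL=20/9, sR=20/29; mL=-20/9, mR=10/29; mL+mR=-490/261 → advance -1; mR−mL=670/261 → turn +1·90°
n=1: pose=(-5,-6,E); sL=40/73, sR=8/5; mL=-40/73, mR=4/5; mL+mR=92/365 → advance +1; mR−mL=492/365 → turn +1·90°
n=2: pose=(-4,-6,N); sL=2/5, sR=10/17; mL=-2/5, mR=5/17; mL+mR=-9/85 → advance -1; mR−mL=59/85 → turn +1·90°
n=3: pose=(-4,-7,W); sL=8/9, sR=8/17; mL=-8/9, mR=4/17; mL+mR=-100/153 → advance -1; mR−mL=172/153 → turn +1·90°
n=4: pose=(-3,-7,S); sL=4, sR=20/17; mL=-4, mR=10/17; mL+mR=-58/17 → advance -1; mR−mL=78/17 → turn +1·90°
n=5: pose=(-3,-6,E); sL=8/13, sR=40/17; mL=-8/13, mR=20/17; mL+mR=124/221 → advance +1; mR−mL=396/221 → turn +1·90°

0 20/9 20/29 -20/9 10/29 -5 -7 S
1 40/73 8/5 -40/73 4/5 -5 -6 E
2 2/5 10/17 -2/5 5/17 -4 -6 N
3 8/9 8/17 -8/9 4/17 -4 -7 W
4 4 20/17 -4 10/17 -3 -7 S
5 8/13 40/17 -8/13 20/17 -3 -6 E
final -2 -6 N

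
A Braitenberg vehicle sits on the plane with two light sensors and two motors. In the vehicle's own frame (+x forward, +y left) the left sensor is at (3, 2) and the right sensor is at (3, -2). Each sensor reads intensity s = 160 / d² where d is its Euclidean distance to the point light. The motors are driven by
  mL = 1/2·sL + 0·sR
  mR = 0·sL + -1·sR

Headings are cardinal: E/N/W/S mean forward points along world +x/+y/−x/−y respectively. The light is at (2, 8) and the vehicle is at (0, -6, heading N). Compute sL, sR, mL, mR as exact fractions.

left sensor world pos  = (-2, -3); dL² = 137
right sensor world pos = (2, -3); dR² = 121
sL = 160/137 = 160/137
sR = 160/121 = 160/121
mL = 1/2·sL + 0·sR = 80/137
mR = 0·sL + -1·sR = -160/121

160/137 160/121 80/137 -160/121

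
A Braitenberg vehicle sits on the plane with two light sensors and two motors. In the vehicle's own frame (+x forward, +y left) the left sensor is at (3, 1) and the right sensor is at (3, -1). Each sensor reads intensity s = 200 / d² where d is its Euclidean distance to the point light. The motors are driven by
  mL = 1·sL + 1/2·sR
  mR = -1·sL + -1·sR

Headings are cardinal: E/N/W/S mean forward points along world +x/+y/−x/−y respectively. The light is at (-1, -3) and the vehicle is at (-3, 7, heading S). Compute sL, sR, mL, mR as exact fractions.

4 100/29 166/29 -216/29

left sensor world pos  = (-2, 4); dL² = 50
right sensor world pos = (-4, 4); dR² = 58
sL = 200/50 = 4
sR = 200/58 = 100/29
mL = 1·sL + 1/2·sR = 166/29
mR = -1·sL + -1·sR = -216/29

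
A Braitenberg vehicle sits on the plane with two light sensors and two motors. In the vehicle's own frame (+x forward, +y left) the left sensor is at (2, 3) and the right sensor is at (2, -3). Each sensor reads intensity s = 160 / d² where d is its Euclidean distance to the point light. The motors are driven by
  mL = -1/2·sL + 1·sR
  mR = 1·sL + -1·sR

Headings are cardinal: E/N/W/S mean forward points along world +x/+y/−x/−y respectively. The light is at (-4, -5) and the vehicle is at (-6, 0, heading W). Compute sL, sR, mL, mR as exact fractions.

left sensor world pos  = (-8, -3); dL² = 20
right sensor world pos = (-8, 3); dR² = 80
sL = 160/20 = 8
sR = 160/80 = 2
mL = -1/2·sL + 1·sR = -2
mR = 1·sL + -1·sR = 6

8 2 -2 6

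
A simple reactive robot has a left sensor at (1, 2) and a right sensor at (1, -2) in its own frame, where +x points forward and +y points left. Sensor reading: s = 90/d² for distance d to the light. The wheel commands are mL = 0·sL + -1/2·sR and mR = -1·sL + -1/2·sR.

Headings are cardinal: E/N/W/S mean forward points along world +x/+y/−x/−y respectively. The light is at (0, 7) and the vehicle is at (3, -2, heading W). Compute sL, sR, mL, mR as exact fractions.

18/25 90/53 -45/53 -2079/1325

left sensor world pos  = (2, -4); dL² = 125
right sensor world pos = (2, 0); dR² = 53
sL = 90/125 = 18/25
sR = 90/53 = 90/53
mL = 0·sL + -1/2·sR = -45/53
mR = -1·sL + -1/2·sR = -2079/1325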